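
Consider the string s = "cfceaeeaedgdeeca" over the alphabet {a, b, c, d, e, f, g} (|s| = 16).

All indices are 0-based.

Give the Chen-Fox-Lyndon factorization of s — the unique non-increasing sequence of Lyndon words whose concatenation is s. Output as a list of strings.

emit factor 1: 'cf' (i=0, period=2)
emit factor 2: 'ce' (i=2, period=2)
emit factor 3: 'aee' (i=4, period=3)
emit factor 4: 'aedgdeec' (i=7, period=8)
emit factor 5: 'a' (i=15, period=1)

["cf", "ce", "aee", "aedgdeec", "a"]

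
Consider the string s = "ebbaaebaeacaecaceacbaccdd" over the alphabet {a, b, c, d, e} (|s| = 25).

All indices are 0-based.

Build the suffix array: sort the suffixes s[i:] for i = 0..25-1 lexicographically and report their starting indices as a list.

rank→(start, suffix):
  0 → (3, 'aaebaeacaecaceacbaccdd')
  1 → (9, 'acaecaceacbaccdd')
  2 → (17, 'acbaccdd')
  3 → (20, 'accdd')
  4 → (14, 'aceacbaccdd')
  5 → (7, 'aeacaecaceacbaccdd')
  6 → (4, 'aebaeacaecaceacbaccdd')
  7 → (11, 'aecaceacbaccdd')
  8 → (2, 'baaebaeacaecaceacbaccdd')
  9 → (19, 'baccdd')
  10 → (6, 'baeacaecaceacbaccdd')
  11 → (1, 'bbaaebaeacaecaceacbaccdd')
  12 → (13, 'caceacbaccdd')
  13 → (10, 'caecaceacbaccdd')
  14 → (18, 'cbaccdd')
  15 → (21, 'ccdd')
  16 → (22, 'cdd')
  17 → (15, 'ceacbaccdd')
  18 → (24, 'd')
  19 → (23, 'dd')
  20 → (8, 'eacaecaceacbaccdd')
  21 → (16, 'eacbaccdd')
  22 → (5, 'ebaeacaecaceacbaccdd')
  23 → (0, 'ebbaaebaeacaecaceacbaccdd')
  24 → (12, 'ecaceacbaccdd')

[3, 9, 17, 20, 14, 7, 4, 11, 2, 19, 6, 1, 13, 10, 18, 21, 22, 15, 24, 23, 8, 16, 5, 0, 12]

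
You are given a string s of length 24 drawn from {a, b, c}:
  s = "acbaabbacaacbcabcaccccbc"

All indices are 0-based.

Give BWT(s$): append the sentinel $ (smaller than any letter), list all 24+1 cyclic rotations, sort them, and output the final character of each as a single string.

rank  rotation                   last
    0  $acbaabbacaacbcabcaccccbc  c
    1  aabbacaacbcabcaccccbc$acb  b
    2  aacbcabcaccccbc$acbaabbac  c
    3  abbacaacbcabcaccccbc$acba  a
    4  abcaccccbc$acbaabbacaacbc  c
    5  acaacbcabcaccccbc$acbaabb  b
    6  acbaabbacaacbcabcaccccbc$  $
    7  acbcabcaccccbc$acbaabbaca  a
    8  accccbc$acbaabbacaacbcabc  c
    9  baabbacaacbcabcaccccbc$ac  c
   10  bacaacbcabcaccccbc$acbaab  b
   11  bbacaacbcabcaccccbc$acbaa  a
   12  bc$acbaabbacaacbcabcacccc  c
   13  bcabcaccccbc$acbaabbacaac  c
   14  bcaccccbc$acbaabbacaacbca  a
   15  c$acbaabbacaacbcabcaccccb  b
   16  caacbcabcaccccbc$acbaabba  a
   17  cabcaccccbc$acbaabbacaacb  b
   18  caccccbc$acbaabbacaacbcab  b
   19  cbaabbacaacbcabcaccccbc$a  a
   20  cbc$acbaabbacaacbcabcaccc  c
   21  cbcabcaccccbc$acbaabbacaa  a
   22  ccbc$acbaabbacaacbcabcacc  c
   23  cccbc$acbaabbacaacbcabcac  c
   24  ccccbc$acbaabbacaacbcabca  a

cbcacb$accbaccababbacacca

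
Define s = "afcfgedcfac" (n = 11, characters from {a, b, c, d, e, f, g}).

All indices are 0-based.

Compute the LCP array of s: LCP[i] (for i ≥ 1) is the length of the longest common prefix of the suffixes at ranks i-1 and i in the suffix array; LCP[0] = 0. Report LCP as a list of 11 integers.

[0, 1, 0, 1, 2, 0, 0, 0, 1, 1, 0]

rank→(start, suffix):
  0 → (9, 'ac')
  1 → (0, 'afcfgedcfac')
  2 → (10, 'c')
  3 → (7, 'cfac')
  4 → (2, 'cfgedcfac')
  5 → (6, 'dcfac')
  6 → (5, 'edcfac')
  7 → (8, 'fac')
  8 → (1, 'fcfgedcfac')
  9 → (3, 'fgedcfac')
  10 → (4, 'gedcfac')

SA = [9, 0, 10, 7, 2, 6, 5, 8, 1, 3, 4]
[i] adj suffixes → lcp
  [1] 9/0 → 1 ('a')
  [2] 0/10 → 0 ('')
  [3] 10/7 → 1 ('c')
  [4] 7/2 → 2 ('cf')
  [5] 2/6 → 0 ('')
  [6] 6/5 → 0 ('')
  [7] 5/8 → 0 ('')
  [8] 8/1 → 1 ('f')
  [9] 1/3 → 1 ('f')
  [10] 3/4 → 0 ('')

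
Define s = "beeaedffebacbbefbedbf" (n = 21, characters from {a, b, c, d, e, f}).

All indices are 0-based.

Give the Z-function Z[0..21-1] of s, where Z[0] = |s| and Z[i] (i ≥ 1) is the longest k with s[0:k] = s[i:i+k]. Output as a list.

[21, 0, 0, 0, 0, 0, 0, 0, 0, 1, 0, 0, 1, 2, 0, 0, 2, 0, 0, 1, 0]

Z[0]=21
i=1: outside box; Z[1]=0
i=2: outside box; Z[2]=0
i=3: outside box; Z[3]=0
i=4: outside box; Z[4]=0
i=5: outside box; Z[5]=0
i=6: outside box; Z[6]=0
i=7: outside box; Z[7]=0
i=8: outside box; Z[8]=0
i=9: outside box; Z[9]=1 scan→box=[9,10)
i=10: outside box; Z[10]=0
i=11: outside box; Z[11]=0
i=12: outside box; Z[12]=1 scan→box=[12,13)
i=13: outside box; Z[13]=2 scan→box=[13,15)
i=14: min(r-i=1, Z[1]=0)=0; Z[14]=0
i=15: outside box; Z[15]=0
i=16: outside box; Z[16]=2 scan→box=[16,18)
i=17: min(r-i=1, Z[1]=0)=0; Z[17]=0
i=18: outside box; Z[18]=0
i=19: outside box; Z[19]=1 scan→box=[19,20)
i=20: outside box; Z[20]=0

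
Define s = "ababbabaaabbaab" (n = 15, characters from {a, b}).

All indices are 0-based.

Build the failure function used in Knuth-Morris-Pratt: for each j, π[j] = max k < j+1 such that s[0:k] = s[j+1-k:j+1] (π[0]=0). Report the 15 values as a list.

[0, 0, 1, 2, 0, 1, 2, 3, 1, 1, 2, 0, 1, 1, 2]

π[0] = 0
j=1 s[j]='b': π[1]=0 (border '')
j=2 s[j]='a': π[2]=1 (border 'a')
j=3 s[j]='b': π[3]=2 (border 'ab')
j=4 s[j]='b': k: 2→0; π[4]=0 (border '')
j=5 s[j]='a': π[5]=1 (border 'a')
j=6 s[j]='b': π[6]=2 (border 'ab')
j=7 s[j]='a': π[7]=3 (border 'aba')
j=8 s[j]='a': k: 3→1→0; π[8]=1 (border 'a')
j=9 s[j]='a': k: 1→0; π[9]=1 (border 'a')
j=10 s[j]='b': π[10]=2 (border 'ab')
j=11 s[j]='b': k: 2→0; π[11]=0 (border '')
j=12 s[j]='a': π[12]=1 (border 'a')
j=13 s[j]='a': k: 1→0; π[13]=1 (border 'a')
j=14 s[j]='b': π[14]=2 (border 'ab')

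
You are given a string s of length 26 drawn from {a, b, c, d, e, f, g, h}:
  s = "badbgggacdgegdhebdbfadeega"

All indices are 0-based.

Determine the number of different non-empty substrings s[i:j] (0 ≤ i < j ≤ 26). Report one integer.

rank→(start, suffix):
  0 → (25, 'a')
  1 → (7, 'acdgegdhebdbfadeega')
  2 → (1, 'adbgggacdgegdhebdbfadeega')
  3 → (20, 'adeega')
  4 → (0, 'badbgggacdgegdhebdbfadeega')
  5 → (16, 'bdbfadeega')
  6 → (18, 'bfadeega')
  7 → (3, 'bgggacdgegdhebdbfadeega')
  8 → (8, 'cdgegdhebdbfadeega')
  9 → (17, 'dbfadeega')
  10 → (2, 'dbgggacdgegdhebdbfadeega')
  11 → (21, 'deega')
  12 → (9, 'dgegdhebdbfadeega')
  13 → (13, 'dhebdbfadeega')
  14 → (15, 'ebdbfadeega')
  15 → (22, 'eega')
  16 → (23, 'ega')
  17 → (11, 'egdhebdbfadeega')
  18 → (19, 'fadeega')
  19 → (24, 'ga')
  20 → (6, 'gacdgegdhebdbfadeega')
  21 → (12, 'gdhebdbfadeega')
  22 → (10, 'gegdhebdbfadeega')
  23 → (5, 'ggacdgegdhebdbfadeega')
  24 → (4, 'gggacdgegdhebdbfadeega')
  25 → (14, 'hebdbfadeega')

SA = [25, 7, 1, 20, 0, 16, 18, 3, 8, 17, 2, 21, 9, 13, 15, 22, 23, 11, 19, 24, 6, 12, 10, 5, 4, 14]
i: (SA[i-1],SA[i]) lcp shared
  1: (25,7) 1 'a'
  2: (7,1) 1 'a'
  3: (1,20) 2 'ad'
  4: (20,0) 0 ''
  5: (0,16) 1 'b'
  6: (16,18) 1 'b'
  7: (18,3) 1 'b'
  8: (3,8) 0 ''
  9: (8,17) 0 ''
  10: (17,2) 2 'db'
  11: (2,21) 1 'd'
  12: (21,9) 1 'd'
  13: (9,13) 1 'd'
  14: (13,15) 0 ''
  15: (15,22) 1 'e'
  16: (22,23) 1 'e'
  17: (23,11) 2 'eg'
  18: (11,19) 0 ''
  19: (19,24) 0 ''
  20: (24,6) 2 'ga'
  21: (6,12) 1 'g'
  22: (12,10) 1 'g'
  23: (10,5) 1 'g'
  24: (5,4) 2 'gg'
  25: (4,14) 0 ''

n(n+1)/2 = 26·27/2 = 351
Σ LCP = 0 + 1 + 1 + 2 + 0 + 1 + 1 + 1 + 0 + 0 + 2 + 1 + 1 + 1 + 0 + 1 + 1 + 2 + 0 + 0 + 2 + 1 + 1 + 1 + 2 + 0 = 23
distinct = 351 − 23 = 328

328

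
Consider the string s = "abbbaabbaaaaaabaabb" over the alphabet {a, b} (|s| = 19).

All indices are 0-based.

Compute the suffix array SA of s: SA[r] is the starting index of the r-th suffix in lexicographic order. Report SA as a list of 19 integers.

sorted suffixes:
  #0 SA[0]=8  'aaaaaabaabb'
  #1 SA[1]=9  'aaaaabaabb'
  #2 SA[2]=10  'aaaabaabb'
  #3 SA[3]=11  'aaabaabb'
  #4 SA[4]=12  'aabaabb'
  #5 SA[5]=15  'aabb'
  #6 SA[6]=4  'aabbaaaaaabaabb'
  #7 SA[7]=13  'abaabb'
  #8 SA[8]=16  'abb'
  #9 SA[9]=5  'abbaaaaaabaabb'
  #10 SA[10]=0  'abbbaabbaaaaaabaabb'
  #11 SA[11]=18  'b'
  #12 SA[12]=7  'baaaaaabaabb'
  #13 SA[13]=14  'baabb'
  #14 SA[14]=3  'baabbaaaaaabaabb'
  #15 SA[15]=17  'bb'
  #16 SA[16]=6  'bbaaaaaabaabb'
  #17 SA[17]=2  'bbaabbaaaaaabaabb'
  #18 SA[18]=1  'bbbaabbaaaaaabaabb'

[8, 9, 10, 11, 12, 15, 4, 13, 16, 5, 0, 18, 7, 14, 3, 17, 6, 2, 1]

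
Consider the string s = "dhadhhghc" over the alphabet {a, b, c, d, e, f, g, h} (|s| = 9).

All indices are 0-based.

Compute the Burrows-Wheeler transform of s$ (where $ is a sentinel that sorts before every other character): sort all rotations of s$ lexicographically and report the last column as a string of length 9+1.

chh$ahdghd

rank  rotation    last
    0  $dhadhhghc  c
    1  adhhghc$dh  h
    2  c$dhadhhgh  h
    3  dhadhhghc$  $
    4  dhhghc$dha  a
    5  ghc$dhadhh  h
    6  hadhhghc$d  d
    7  hc$dhadhhg  g
    8  hghc$dhadh  h
    9  hhghc$dhad  d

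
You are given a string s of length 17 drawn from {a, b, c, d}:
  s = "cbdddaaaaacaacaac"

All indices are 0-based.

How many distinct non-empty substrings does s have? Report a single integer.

118

rank | idx | suffix
   0 |   5 | aaaaacaacaac
   1 |   6 | aaaacaacaac
   2 |   7 | aaacaacaac
   3 |  14 | aac
   4 |  11 | aacaac
   5 |   8 | aacaacaac
   6 |  15 | ac
   7 |  12 | acaac
   8 |   9 | acaacaac
   9 |   1 | bdddaaaaacaacaac
  10 |  16 | c
  11 |  13 | caac
  12 |  10 | caacaac
  13 |   0 | cbdddaaaaacaacaac
  14 |   4 | daaaaacaacaac
  15 |   3 | ddaaaaacaacaac
  16 |   2 | dddaaaaacaacaac

SA = [5, 6, 7, 14, 11, 8, 15, 12, 9, 1, 16, 13, 10, 0, 4, 3, 2]
[i] adj suffixes → lcp
  [1] 5/6 → 4 ('aaaa')
  [2] 6/7 → 3 ('aaa')
  [3] 7/14 → 2 ('aa')
  [4] 14/11 → 3 ('aac')
  [5] 11/8 → 6 ('aacaac')
  [6] 8/15 → 1 ('a')
  [7] 15/12 → 2 ('ac')
  [8] 12/9 → 5 ('acaac')
  [9] 9/1 → 0 ('')
  [10] 1/16 → 0 ('')
  [11] 16/13 → 1 ('c')
  [12] 13/10 → 4 ('caac')
  [13] 10/0 → 1 ('c')
  [14] 0/4 → 0 ('')
  [15] 4/3 → 1 ('d')
  [16] 3/2 → 2 ('dd')

n(n+1)/2 = 17·18/2 = 153
Σ LCP = 0 + 4 + 3 + 2 + 3 + 6 + 1 + 2 + 5 + 0 + 0 + 1 + 4 + 1 + 0 + 1 + 2 = 35
distinct = 153 − 35 = 118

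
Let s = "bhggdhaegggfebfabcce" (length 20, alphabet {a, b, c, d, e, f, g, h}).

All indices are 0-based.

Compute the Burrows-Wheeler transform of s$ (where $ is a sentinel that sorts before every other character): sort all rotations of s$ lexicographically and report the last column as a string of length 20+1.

rank  rotation               last
    0  $bhggdhaegggfebfabcce  e
    1  abcce$bhggdhaegggfebf  f
    2  aegggfebfabcce$bhggdh  h
    3  bcce$bhggdhaegggfebfa  a
    4  bfabcce$bhggdhaegggfe  e
    5  bhggdhaegggfebfabcce$  $
    6  cce$bhggdhaegggfebfab  b
    7  ce$bhggdhaegggfebfabc  c
    8  dhaegggfebfabcce$bhgg  g
    9  e$bhggdhaegggfebfabcc  c
   10  ebfabcce$bhggdhaegggf  f
   11  egggfebfabcce$bhggdha  a
   12  fabcce$bhggdhaegggfeb  b
   13  febfabcce$bhggdhaeggg  g
   14  gdhaegggfebfabcce$bhg  g
   15  gfebfabcce$bhggdhaegg  g
   16  ggdhaegggfebfabcce$bh  h
   17  ggfebfabcce$bhggdhaeg  g
   18  gggfebfabcce$bhggdhae  e
   19  haegggfebfabcce$bhggd  d
   20  hggdhaegggfebfabcce$b  b

efhae$bcgcfabggghgedb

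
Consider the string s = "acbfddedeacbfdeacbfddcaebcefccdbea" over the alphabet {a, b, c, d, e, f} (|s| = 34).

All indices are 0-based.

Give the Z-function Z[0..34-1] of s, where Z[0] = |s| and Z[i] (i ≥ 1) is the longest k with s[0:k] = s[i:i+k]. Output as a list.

Z[0]=34
i=1: outside box; Z[1]=0
i=2: outside box; Z[2]=0
i=3: outside box; Z[3]=0
i=4: outside box; Z[4]=0
i=5: outside box; Z[5]=0
i=6: outside box; Z[6]=0
i=7: outside box; Z[7]=0
i=8: outside box; Z[8]=0
i=9: outside box; Z[9]=5 grow→box=[9,14)
i=10: min(r-i=4, Z[1]=0)=0; Z[10]=0
i=11: min(r-i=3, Z[2]=0)=0; Z[11]=0
i=12: min(r-i=2, Z[3]=0)=0; Z[12]=0
i=13: min(r-i=1, Z[4]=0)=0; Z[13]=0
i=14: outside box; Z[14]=0
i=15: outside box; Z[15]=6 grow→box=[15,21)
i=16: min(r-i=5, Z[1]=0)=0; Z[16]=0
i=17: min(r-i=4, Z[2]=0)=0; Z[17]=0
i=18: min(r-i=3, Z[3]=0)=0; Z[18]=0
i=19: min(r-i=2, Z[4]=0)=0; Z[19]=0
i=20: min(r-i=1, Z[5]=0)=0; Z[20]=0
i=21: outside box; Z[21]=0
i=22: outside box; Z[22]=1 grow→box=[22,23)
i=23: outside box; Z[23]=0
i=24: outside box; Z[24]=0
i=25: outside box; Z[25]=0
i=26: outside box; Z[26]=0
i=27: outside box; Z[27]=0
i=28: outside box; Z[28]=0
i=29: outside box; Z[29]=0
i=30: outside box; Z[30]=0
i=31: outside box; Z[31]=0
i=32: outside box; Z[32]=0
i=33: outside box; Z[33]=1 grow→box=[33,34)

[34, 0, 0, 0, 0, 0, 0, 0, 0, 5, 0, 0, 0, 0, 0, 6, 0, 0, 0, 0, 0, 0, 1, 0, 0, 0, 0, 0, 0, 0, 0, 0, 0, 1]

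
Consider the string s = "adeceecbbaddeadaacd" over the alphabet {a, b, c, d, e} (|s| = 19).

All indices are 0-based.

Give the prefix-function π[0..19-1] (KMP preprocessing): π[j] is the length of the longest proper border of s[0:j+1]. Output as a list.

[0, 0, 0, 0, 0, 0, 0, 0, 0, 1, 2, 0, 0, 1, 2, 1, 1, 0, 0]

π[0] = 0
j=1 s[j]='d': π[1]=0 (border '')
j=2 s[j]='e': π[2]=0 (border '')
j=3 s[j]='c': π[3]=0 (border '')
j=4 s[j]='e': π[4]=0 (border '')
j=5 s[j]='e': π[5]=0 (border '')
j=6 s[j]='c': π[6]=0 (border '')
j=7 s[j]='b': π[7]=0 (border '')
j=8 s[j]='b': π[8]=0 (border '')
j=9 s[j]='a': π[9]=1 (border 'a')
j=10 s[j]='d': π[10]=2 (border 'ad')
j=11 s[j]='d': k: 2→0; π[11]=0 (border '')
j=12 s[j]='e': π[12]=0 (border '')
j=13 s[j]='a': π[13]=1 (border 'a')
j=14 s[j]='d': π[14]=2 (border 'ad')
j=15 s[j]='a': k: 2→0; π[15]=1 (border 'a')
j=16 s[j]='a': k: 1→0; π[16]=1 (border 'a')
j=17 s[j]='c': k: 1→0; π[17]=0 (border '')
j=18 s[j]='d': π[18]=0 (border '')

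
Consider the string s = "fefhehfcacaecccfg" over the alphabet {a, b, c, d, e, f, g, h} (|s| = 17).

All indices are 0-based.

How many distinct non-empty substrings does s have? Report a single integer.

140

rank→(start, suffix):
  0 → (8, 'acaecccfg')
  1 → (10, 'aecccfg')
  2 → (7, 'cacaecccfg')
  3 → (9, 'caecccfg')
  4 → (12, 'cccfg')
  5 → (13, 'ccfg')
  6 → (14, 'cfg')
  7 → (11, 'ecccfg')
  8 → (1, 'efhehfcacaecccfg')
  9 → (4, 'ehfcacaecccfg')
  10 → (6, 'fcacaecccfg')
  11 → (0, 'fefhehfcacaecccfg')
  12 → (15, 'fg')
  13 → (2, 'fhehfcacaecccfg')
  14 → (16, 'g')
  15 → (3, 'hehfcacaecccfg')
  16 → (5, 'hfcacaecccfg')

SA = [8, 10, 7, 9, 12, 13, 14, 11, 1, 4, 6, 0, 15, 2, 16, 3, 5]
rank  pair      lcp
   1  s[8:],s[10:]  1  'a'
   2  s[10:],s[7:]  0  ''
   3  s[7:],s[9:]  2  'ca'
   4  s[9:],s[12:]  1  'c'
   5  s[12:],s[13:]  2  'cc'
   6  s[13:],s[14:]  1  'c'
   7  s[14:],s[11:]  0  ''
   8  s[11:],s[1:]  1  'e'
   9  s[1:],s[4:]  1  'e'
  10  s[4:],s[6:]  0  ''
  11  s[6:],s[0:]  1  'f'
  12  s[0:],s[15:]  1  'f'
  13  s[15:],s[2:]  1  'f'
  14  s[2:],s[16:]  0  ''
  15  s[16:],s[3:]  0  ''
  16  s[3:],s[5:]  1  'h'

n(n+1)/2 = 17·18/2 = 153
Σ LCP = 0 + 1 + 0 + 2 + 1 + 2 + 1 + 0 + 1 + 1 + 0 + 1 + 1 + 1 + 0 + 0 + 1 = 13
distinct = 153 − 13 = 140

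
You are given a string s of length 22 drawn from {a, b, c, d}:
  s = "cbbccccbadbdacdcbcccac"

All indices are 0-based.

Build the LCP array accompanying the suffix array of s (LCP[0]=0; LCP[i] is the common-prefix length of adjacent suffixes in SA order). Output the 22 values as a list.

rank→(start, suffix):
  0 → (20, 'ac')
  1 → (12, 'acdcbcccac')
  2 → (8, 'adbdacdcbcccac')
  3 → (7, 'badbdacdcbcccac')
  4 → (1, 'bbccccbadbdacdcbcccac')
  5 → (16, 'bcccac')
  6 → (2, 'bccccbadbdacdcbcccac')
  7 → (10, 'bdacdcbcccac')
  8 → (21, 'c')
  9 → (19, 'cac')
  10 → (6, 'cbadbdacdcbcccac')
  11 → (0, 'cbbccccbadbdacdcbcccac')
  12 → (15, 'cbcccac')
  13 → (18, 'ccac')
  14 → (5, 'ccbadbdacdcbcccac')
  15 → (17, 'cccac')
  16 → (4, 'cccbadbdacdcbcccac')
  17 → (3, 'ccccbadbdacdcbcccac')
  18 → (13, 'cdcbcccac')
  19 → (11, 'dacdcbcccac')
  20 → (9, 'dbdacdcbcccac')
  21 → (14, 'dcbcccac')

SA = [20, 12, 8, 7, 1, 16, 2, 10, 21, 19, 6, 0, 15, 18, 5, 17, 4, 3, 13, 11, 9, 14]
[i] adj suffixes → lcp
  [1] 20/12 → 2 ('ac')
  [2] 12/8 → 1 ('a')
  [3] 8/7 → 0 ('')
  [4] 7/1 → 1 ('b')
  [5] 1/16 → 1 ('b')
  [6] 16/2 → 4 ('bccc')
  [7] 2/10 → 1 ('b')
  [8] 10/21 → 0 ('')
  [9] 21/19 → 1 ('c')
  [10] 19/6 → 1 ('c')
  [11] 6/0 → 2 ('cb')
  [12] 0/15 → 2 ('cb')
  [13] 15/18 → 1 ('c')
  [14] 18/5 → 2 ('cc')
  [15] 5/17 → 2 ('cc')
  [16] 17/4 → 3 ('ccc')
  [17] 4/3 → 3 ('ccc')
  [18] 3/13 → 1 ('c')
  [19] 13/11 → 0 ('')
  [20] 11/9 → 1 ('d')
  [21] 9/14 → 1 ('d')

[0, 2, 1, 0, 1, 1, 4, 1, 0, 1, 1, 2, 2, 1, 2, 2, 3, 3, 1, 0, 1, 1]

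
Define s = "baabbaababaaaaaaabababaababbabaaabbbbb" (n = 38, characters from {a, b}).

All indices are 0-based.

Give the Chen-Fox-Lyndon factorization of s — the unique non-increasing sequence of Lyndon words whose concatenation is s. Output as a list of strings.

["b", "aabb", "aabab", "aaaaaaabababaababbabaaabbbbb"]

emit factor 1: 'b' (i=0, period=1)
emit factor 2: 'aabb' (i=1, period=4)
emit factor 3: 'aabab' (i=5, period=5)
emit factor 4: 'aaaaaaabababaababbabaaabbbbb' (i=10, period=28)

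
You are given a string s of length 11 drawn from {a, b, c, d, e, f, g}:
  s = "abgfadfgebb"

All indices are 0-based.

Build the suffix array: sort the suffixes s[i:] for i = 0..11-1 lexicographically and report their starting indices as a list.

rank→(start, suffix):
  0 → (0, 'abgfadfgebb')
  1 → (4, 'adfgebb')
  2 → (10, 'b')
  3 → (9, 'bb')
  4 → (1, 'bgfadfgebb')
  5 → (5, 'dfgebb')
  6 → (8, 'ebb')
  7 → (3, 'fadfgebb')
  8 → (6, 'fgebb')
  9 → (7, 'gebb')
  10 → (2, 'gfadfgebb')

[0, 4, 10, 9, 1, 5, 8, 3, 6, 7, 2]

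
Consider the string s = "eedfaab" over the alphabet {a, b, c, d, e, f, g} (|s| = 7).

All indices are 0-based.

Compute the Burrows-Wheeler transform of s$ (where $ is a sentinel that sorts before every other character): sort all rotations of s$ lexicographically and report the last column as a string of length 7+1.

bfaaee$d

rank  rotation  last
    0  $eedfaab  b
    1  aab$eedf  f
    2  ab$eedfa  a
    3  b$eedfaa  a
    4  dfaab$ee  e
    5  edfaab$e  e
    6  eedfaab$  $
    7  faab$eed  d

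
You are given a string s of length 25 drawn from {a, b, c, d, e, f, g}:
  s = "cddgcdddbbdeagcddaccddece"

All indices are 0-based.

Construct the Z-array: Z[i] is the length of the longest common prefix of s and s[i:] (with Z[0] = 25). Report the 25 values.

[25, 0, 0, 0, 3, 0, 0, 0, 0, 0, 0, 0, 0, 0, 3, 0, 0, 0, 1, 3, 0, 0, 0, 1, 0]

Z[0]=25
i=1: i≥r, start 0; Z[1]=0
i=2: i≥r, start 0; Z[2]=0
i=3: i≥r, start 0; Z[3]=0
i=4: i≥r, start 0; Z[4]=3 extend→box=[4,7)
i=5: min(r-i=2, Z[1]=0)=0; Z[5]=0
i=6: min(r-i=1, Z[2]=0)=0; Z[6]=0
i=7: i≥r, start 0; Z[7]=0
i=8: i≥r, start 0; Z[8]=0
i=9: i≥r, start 0; Z[9]=0
i=10: i≥r, start 0; Z[10]=0
i=11: i≥r, start 0; Z[11]=0
i=12: i≥r, start 0; Z[12]=0
i=13: i≥r, start 0; Z[13]=0
i=14: i≥r, start 0; Z[14]=3 extend→box=[14,17)
i=15: min(r-i=2, Z[1]=0)=0; Z[15]=0
i=16: min(r-i=1, Z[2]=0)=0; Z[16]=0
i=17: i≥r, start 0; Z[17]=0
i=18: i≥r, start 0; Z[18]=1 extend→box=[18,19)
i=19: i≥r, start 0; Z[19]=3 extend→box=[19,22)
i=20: min(r-i=2, Z[1]=0)=0; Z[20]=0
i=21: min(r-i=1, Z[2]=0)=0; Z[21]=0
i=22: i≥r, start 0; Z[22]=0
i=23: i≥r, start 0; Z[23]=1 extend→box=[23,24)
i=24: i≥r, start 0; Z[24]=0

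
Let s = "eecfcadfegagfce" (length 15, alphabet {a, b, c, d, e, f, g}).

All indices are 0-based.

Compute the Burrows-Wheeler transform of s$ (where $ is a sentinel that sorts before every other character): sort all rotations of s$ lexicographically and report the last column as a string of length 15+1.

rank  rotation          last
    0  $eecfcadfegagfce  e
    1  adfegagfce$eecfc  c
    2  agfce$eecfcadfeg  g
    3  cadfegagfce$eecf  f
    4  ce$eecfcadfegagf  f
    5  cfcadfegagfce$ee  e
    6  dfegagfce$eecfca  a
    7  e$eecfcadfegagfc  c
    8  ecfcadfegagfce$e  e
    9  eecfcadfegagfce$  $
   10  egagfce$eecfcadf  f
   11  fcadfegagfce$eec  c
   12  fce$eecfcadfegag  g
   13  fegagfce$eecfcad  d
   14  gagfce$eecfcadfe  e
   15  gfce$eecfcadfega  a

ecgffeace$fcgdea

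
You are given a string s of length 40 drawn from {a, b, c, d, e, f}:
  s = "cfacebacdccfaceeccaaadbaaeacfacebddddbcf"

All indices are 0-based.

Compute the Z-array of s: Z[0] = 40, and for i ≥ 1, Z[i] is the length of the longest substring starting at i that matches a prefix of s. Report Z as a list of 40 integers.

[40, 0, 0, 1, 0, 0, 0, 1, 0, 1, 5, 0, 0, 1, 0, 0, 1, 1, 0, 0, 0, 0, 0, 0, 0, 0, 0, 6, 0, 0, 1, 0, 0, 0, 0, 0, 0, 0, 2, 0]

Z[0]=40
i=1: i≥r, start 0; Z[1]=0
i=2: i≥r, start 0; Z[2]=0
i=3: i≥r, start 0; Z[3]=1 extend→box=[3,4)
i=4: i≥r, start 0; Z[4]=0
i=5: i≥r, start 0; Z[5]=0
i=6: i≥r, start 0; Z[6]=0
i=7: i≥r, start 0; Z[7]=1 extend→box=[7,8)
i=8: i≥r, start 0; Z[8]=0
i=9: i≥r, start 0; Z[9]=1 extend→box=[9,10)
i=10: i≥r, start 0; Z[10]=5 extend→box=[10,15)
i=11: min(r-i=4, Z[1]=0)=0; Z[11]=0
i=12: min(r-i=3, Z[2]=0)=0; Z[12]=0
i=13: min(r-i=2, Z[3]=1)=1; Z[13]=1
i=14: min(r-i=1, Z[4]=0)=0; Z[14]=0
i=15: i≥r, start 0; Z[15]=0
i=16: i≥r, start 0; Z[16]=1 extend→box=[16,17)
i=17: i≥r, start 0; Z[17]=1 extend→box=[17,18)
i=18: i≥r, start 0; Z[18]=0
i=19: i≥r, start 0; Z[19]=0
i=20: i≥r, start 0; Z[20]=0
i=21: i≥r, start 0; Z[21]=0
i=22: i≥r, start 0; Z[22]=0
i=23: i≥r, start 0; Z[23]=0
i=24: i≥r, start 0; Z[24]=0
i=25: i≥r, start 0; Z[25]=0
i=26: i≥r, start 0; Z[26]=0
i=27: i≥r, start 0; Z[27]=6 extend→box=[27,33)
i=28: min(r-i=5, Z[1]=0)=0; Z[28]=0
i=29: min(r-i=4, Z[2]=0)=0; Z[29]=0
i=30: min(r-i=3, Z[3]=1)=1; Z[30]=1
i=31: min(r-i=2, Z[4]=0)=0; Z[31]=0
i=32: min(r-i=1, Z[5]=0)=0; Z[32]=0
i=33: i≥r, start 0; Z[33]=0
i=34: i≥r, start 0; Z[34]=0
i=35: i≥r, start 0; Z[35]=0
i=36: i≥r, start 0; Z[36]=0
i=37: i≥r, start 0; Z[37]=0
i=38: i≥r, start 0; Z[38]=2 extend→box=[38,40)
i=39: min(r-i=1, Z[1]=0)=0; Z[39]=0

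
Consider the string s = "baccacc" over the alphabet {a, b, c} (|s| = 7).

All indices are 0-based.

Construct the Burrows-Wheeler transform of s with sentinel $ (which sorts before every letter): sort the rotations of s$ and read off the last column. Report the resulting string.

rank  rotation  last
    0  $baccacc  c
    1  acc$bacc  c
    2  accacc$b  b
    3  baccacc$  $
    4  c$baccac  c
    5  cacc$bac  c
    6  cc$bacca  a
    7  ccacc$ba  a

ccb$ccaa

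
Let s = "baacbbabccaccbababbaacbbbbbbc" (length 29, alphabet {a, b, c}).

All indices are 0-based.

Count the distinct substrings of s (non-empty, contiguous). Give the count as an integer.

sorted suffixes:
  #0 SA[0]=1  'aacbbabccaccbababbaacbbbbbbc'
  #1 SA[1]=19  'aacbbbbbbc'
  #2 SA[2]=14  'ababbaacbbbbbbc'
  #3 SA[3]=16  'abbaacbbbbbbc'
  #4 SA[4]=6  'abccaccbababbaacbbbbbbc'
  #5 SA[5]=2  'acbbabccaccbababbaacbbbbbbc'
  #6 SA[6]=20  'acbbbbbbc'
  #7 SA[7]=10  'accbababbaacbbbbbbc'
  #8 SA[8]=0  'baacbbabccaccbababbaacbbbbbbc'
  #9 SA[9]=18  'baacbbbbbbc'
  #10 SA[10]=13  'bababbaacbbbbbbc'
  #11 SA[11]=15  'babbaacbbbbbbc'
  #12 SA[12]=5  'babccaccbababbaacbbbbbbc'
  #13 SA[13]=17  'bbaacbbbbbbc'
  #14 SA[14]=4  'bbabccaccbababbaacbbbbbbc'
  #15 SA[15]=22  'bbbbbbc'
  #16 SA[16]=23  'bbbbbc'
  #17 SA[17]=24  'bbbbc'
  #18 SA[18]=25  'bbbc'
  #19 SA[19]=26  'bbc'
  #20 SA[20]=27  'bc'
  #21 SA[21]=7  'bccaccbababbaacbbbbbbc'
  #22 SA[22]=28  'c'
  #23 SA[23]=9  'caccbababbaacbbbbbbc'
  #24 SA[24]=12  'cbababbaacbbbbbbc'
  #25 SA[25]=3  'cbbabccaccbababbaacbbbbbbc'
  #26 SA[26]=21  'cbbbbbbc'
  #27 SA[27]=8  'ccaccbababbaacbbbbbbc'
  #28 SA[28]=11  'ccbababbaacbbbbbbc'

SA = [1, 19, 14, 16, 6, 2, 20, 10, 0, 18, 13, 15, 5, 17, 4, 22, 23, 24, 25, 26, 27, 7, 28, 9, 12, 3, 21, 8, 11]
[i] adj suffixes → lcp
  [1] 1/19 → 5 ('aacbb')
  [2] 19/14 → 1 ('a')
  [3] 14/16 → 2 ('ab')
  [4] 16/6 → 2 ('ab')
  [5] 6/2 → 1 ('a')
  [6] 2/20 → 4 ('acbb')
  [7] 20/10 → 2 ('ac')
  [8] 10/0 → 0 ('')
  [9] 0/18 → 6 ('baacbb')
  [10] 18/13 → 2 ('ba')
  [11] 13/15 → 3 ('bab')
  [12] 15/5 → 3 ('bab')
  [13] 5/17 → 1 ('b')
  [14] 17/4 → 3 ('bba')
  [15] 4/22 → 2 ('bb')
  [16] 22/23 → 5 ('bbbbb')
  [17] 23/24 → 4 ('bbbb')
  [18] 24/25 → 3 ('bbb')
  [19] 25/26 → 2 ('bb')
  [20] 26/27 → 1 ('b')
  [21] 27/7 → 2 ('bc')
  [22] 7/28 → 0 ('')
  [23] 28/9 → 1 ('c')
  [24] 9/12 → 1 ('c')
  [25] 12/3 → 2 ('cb')
  [26] 3/21 → 3 ('cbb')
  [27] 21/8 → 1 ('c')
  [28] 8/11 → 2 ('cc')

n(n+1)/2 = 29·30/2 = 435
Σ LCP = 0 + 5 + 1 + 2 + 2 + 1 + 4 + 2 + 0 + 6 + 2 + 3 + 3 + 1 + 3 + 2 + 5 + 4 + 3 + 2 + 1 + 2 + 0 + 1 + 1 + 2 + 3 + 1 + 2 = 64
distinct = 435 − 64 = 371

371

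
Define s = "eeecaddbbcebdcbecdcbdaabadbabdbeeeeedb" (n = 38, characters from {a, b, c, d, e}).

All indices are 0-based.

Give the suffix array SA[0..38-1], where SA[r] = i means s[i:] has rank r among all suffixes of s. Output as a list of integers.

[21, 22, 27, 24, 4, 37, 26, 23, 7, 8, 19, 28, 11, 14, 30, 3, 18, 13, 16, 9, 20, 36, 25, 6, 29, 17, 12, 5, 10, 2, 15, 35, 1, 34, 0, 33, 32, 31]

sorted suffixes:
  #0 SA[0]=21  'aabadbabdbeeeeedb'
  #1 SA[1]=22  'abadbabdbeeeeedb'
  #2 SA[2]=27  'abdbeeeeedb'
  #3 SA[3]=24  'adbabdbeeeeedb'
  #4 SA[4]=4  'addbbcebdcbecdcbdaabadbabdbeeeeedb'
  #5 SA[5]=37  'b'
  #6 SA[6]=26  'babdbeeeeedb'
  #7 SA[7]=23  'badbabdbeeeeedb'
  #8 SA[8]=7  'bbcebdcbecdcbdaabadbabdbeeeeedb'
  #9 SA[9]=8  'bcebdcbecdcbdaabadbabdbeeeeedb'
  #10 SA[10]=19  'bdaabadbabdbeeeeedb'
  #11 SA[11]=28  'bdbeeeeedb'
  #12 SA[12]=11  'bdcbecdcbdaabadbabdbeeeeedb'
  #13 SA[13]=14  'becdcbdaabadbabdbeeeeedb'
  #14 SA[14]=30  'beeeeedb'
  #15 SA[15]=3  'caddbbcebdcbecdcbdaabadbabdbeeeeedb'
  #16 SA[16]=18  'cbdaabadbabdbeeeeedb'
  #17 SA[17]=13  'cbecdcbdaabadbabdbeeeeedb'
  #18 SA[18]=16  'cdcbdaabadbabdbeeeeedb'
  #19 SA[19]=9  'cebdcbecdcbdaabadbabdbeeeeedb'
  #20 SA[20]=20  'daabadbabdbeeeeedb'
  #21 SA[21]=36  'db'
  #22 SA[22]=25  'dbabdbeeeeedb'
  #23 SA[23]=6  'dbbcebdcbecdcbdaabadbabdbeeeeedb'
  #24 SA[24]=29  'dbeeeeedb'
  #25 SA[25]=17  'dcbdaabadbabdbeeeeedb'
  #26 SA[26]=12  'dcbecdcbdaabadbabdbeeeeedb'
  #27 SA[27]=5  'ddbbcebdcbecdcbdaabadbabdbeeeeedb'
  #28 SA[28]=10  'ebdcbecdcbdaabadbabdbeeeeedb'
  #29 SA[29]=2  'ecaddbbcebdcbecdcbdaabadbabdbeeeeedb'
  #30 SA[30]=15  'ecdcbdaabadbabdbeeeeedb'
  #31 SA[31]=35  'edb'
  #32 SA[32]=1  'eecaddbbcebdcbecdcbdaabadbabdbeeeeedb'
  #33 SA[33]=34  'eedb'
  #34 SA[34]=0  'eeecaddbbcebdcbecdcbdaabadbabdbeeeeedb'
  #35 SA[35]=33  'eeedb'
  #36 SA[36]=32  'eeeedb'
  #37 SA[37]=31  'eeeeedb'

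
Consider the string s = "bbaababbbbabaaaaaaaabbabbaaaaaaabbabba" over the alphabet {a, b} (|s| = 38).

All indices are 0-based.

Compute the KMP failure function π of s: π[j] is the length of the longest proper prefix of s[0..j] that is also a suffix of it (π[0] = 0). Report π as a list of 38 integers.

π[0] = 0
j=1 s[j]='b': π[1]=1 (border 'b')
j=2 s[j]='a': k: 1→0; π[2]=0 (border '')
j=3 s[j]='a': π[3]=0 (border '')
j=4 s[j]='b': π[4]=1 (border 'b')
j=5 s[j]='a': k: 1→0; π[5]=0 (border '')
j=6 s[j]='b': π[6]=1 (border 'b')
j=7 s[j]='b': π[7]=2 (border 'bb')
j=8 s[j]='b': k: 2→1; π[8]=2 (border 'bb')
j=9 s[j]='b': k: 2→1; π[9]=2 (border 'bb')
j=10 s[j]='a': π[10]=3 (border 'bba')
j=11 s[j]='b': k: 3→0; π[11]=1 (border 'b')
j=12 s[j]='a': k: 1→0; π[12]=0 (border '')
j=13 s[j]='a': π[13]=0 (border '')
j=14 s[j]='a': π[14]=0 (border '')
j=15 s[j]='a': π[15]=0 (border '')
j=16 s[j]='a': π[16]=0 (border '')
j=17 s[j]='a': π[17]=0 (border '')
j=18 s[j]='a': π[18]=0 (border '')
j=19 s[j]='a': π[19]=0 (border '')
j=20 s[j]='b': π[20]=1 (border 'b')
j=21 s[j]='b': π[21]=2 (border 'bb')
j=22 s[j]='a': π[22]=3 (border 'bba')
j=23 s[j]='b': k: 3→0; π[23]=1 (border 'b')
j=24 s[j]='b': π[24]=2 (border 'bb')
j=25 s[j]='a': π[25]=3 (border 'bba')
j=26 s[j]='a': π[26]=4 (border 'bbaa')
j=27 s[j]='a': k: 4→0; π[27]=0 (border '')
j=28 s[j]='a': π[28]=0 (border '')
j=29 s[j]='a': π[29]=0 (border '')
j=30 s[j]='a': π[30]=0 (border '')
j=31 s[j]='a': π[31]=0 (border '')
j=32 s[j]='b': π[32]=1 (border 'b')
j=33 s[j]='b': π[33]=2 (border 'bb')
j=34 s[j]='a': π[34]=3 (border 'bba')
j=35 s[j]='b': k: 3→0; π[35]=1 (border 'b')
j=36 s[j]='b': π[36]=2 (border 'bb')
j=37 s[j]='a': π[37]=3 (border 'bba')

[0, 1, 0, 0, 1, 0, 1, 2, 2, 2, 3, 1, 0, 0, 0, 0, 0, 0, 0, 0, 1, 2, 3, 1, 2, 3, 4, 0, 0, 0, 0, 0, 1, 2, 3, 1, 2, 3]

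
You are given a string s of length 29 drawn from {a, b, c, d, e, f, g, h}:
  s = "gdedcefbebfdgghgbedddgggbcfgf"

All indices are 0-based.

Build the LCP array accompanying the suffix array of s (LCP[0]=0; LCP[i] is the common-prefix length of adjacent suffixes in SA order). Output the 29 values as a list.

[0, 1, 2, 1, 0, 1, 0, 1, 2, 1, 1, 3, 0, 1, 2, 1, 0, 1, 1, 1, 0, 2, 1, 1, 1, 2, 2, 1, 0]

sorted suffixes:
  #0 SA[0]=24  'bcfgf'
  #1 SA[1]=7  'bebfdgghgbedddgggbcfgf'
  #2 SA[2]=16  'bedddgggbcfgf'
  #3 SA[3]=9  'bfdgghgbedddgggbcfgf'
  #4 SA[4]=4  'cefbebfdgghgbedddgggbcfgf'
  #5 SA[5]=25  'cfgf'
  #6 SA[6]=3  'dcefbebfdgghgbedddgggbcfgf'
  #7 SA[7]=18  'dddgggbcfgf'
  #8 SA[8]=19  'ddgggbcfgf'
  #9 SA[9]=1  'dedcefbebfdgghgbedddgggbcfgf'
  #10 SA[10]=20  'dgggbcfgf'
  #11 SA[11]=11  'dgghgbedddgggbcfgf'
  #12 SA[12]=8  'ebfdgghgbedddgggbcfgf'
  #13 SA[13]=2  'edcefbebfdgghgbedddgggbcfgf'
  #14 SA[14]=17  'edddgggbcfgf'
  #15 SA[15]=5  'efbebfdgghgbedddgggbcfgf'
  #16 SA[16]=28  'f'
  #17 SA[17]=6  'fbebfdgghgbedddgggbcfgf'
  #18 SA[18]=10  'fdgghgbedddgggbcfgf'
  #19 SA[19]=26  'fgf'
  #20 SA[20]=23  'gbcfgf'
  #21 SA[21]=15  'gbedddgggbcfgf'
  #22 SA[22]=0  'gdedcefbebfdgghgbedddgggbcfgf'
  #23 SA[23]=27  'gf'
  #24 SA[24]=22  'ggbcfgf'
  #25 SA[25]=21  'gggbcfgf'
  #26 SA[26]=12  'gghgbedddgggbcfgf'
  #27 SA[27]=13  'ghgbedddgggbcfgf'
  #28 SA[28]=14  'hgbedddgggbcfgf'

SA = [24, 7, 16, 9, 4, 25, 3, 18, 19, 1, 20, 11, 8, 2, 17, 5, 28, 6, 10, 26, 23, 15, 0, 27, 22, 21, 12, 13, 14]
[i] adj suffixes → lcp
  [1] 24/7 → 1 ('b')
  [2] 7/16 → 2 ('be')
  [3] 16/9 → 1 ('b')
  [4] 9/4 → 0 ('')
  [5] 4/25 → 1 ('c')
  [6] 25/3 → 0 ('')
  [7] 3/18 → 1 ('d')
  [8] 18/19 → 2 ('dd')
  [9] 19/1 → 1 ('d')
  [10] 1/20 → 1 ('d')
  [11] 20/11 → 3 ('dgg')
  [12] 11/8 → 0 ('')
  [13] 8/2 → 1 ('e')
  [14] 2/17 → 2 ('ed')
  [15] 17/5 → 1 ('e')
  [16] 5/28 → 0 ('')
  [17] 28/6 → 1 ('f')
  [18] 6/10 → 1 ('f')
  [19] 10/26 → 1 ('f')
  [20] 26/23 → 0 ('')
  [21] 23/15 → 2 ('gb')
  [22] 15/0 → 1 ('g')
  [23] 0/27 → 1 ('g')
  [24] 27/22 → 1 ('g')
  [25] 22/21 → 2 ('gg')
  [26] 21/12 → 2 ('gg')
  [27] 12/13 → 1 ('g')
  [28] 13/14 → 0 ('')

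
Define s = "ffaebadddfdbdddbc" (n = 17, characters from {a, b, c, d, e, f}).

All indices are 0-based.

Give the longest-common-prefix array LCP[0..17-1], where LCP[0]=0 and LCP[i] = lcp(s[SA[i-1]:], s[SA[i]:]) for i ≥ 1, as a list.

[0, 1, 0, 1, 1, 0, 0, 2, 1, 2, 3, 2, 1, 0, 0, 1, 1]

rank→(start, suffix):
  0 → (5, 'adddfdbdddbc')
  1 → (2, 'aebadddfdbdddbc')
  2 → (4, 'badddfdbdddbc')
  3 → (15, 'bc')
  4 → (11, 'bdddbc')
  5 → (16, 'c')
  6 → (14, 'dbc')
  7 → (10, 'dbdddbc')
  8 → (13, 'ddbc')
  9 → (12, 'dddbc')
  10 → (6, 'dddfdbdddbc')
  11 → (7, 'ddfdbdddbc')
  12 → (8, 'dfdbdddbc')
  13 → (3, 'ebadddfdbdddbc')
  14 → (1, 'faebadddfdbdddbc')
  15 → (9, 'fdbdddbc')
  16 → (0, 'ffaebadddfdbdddbc')

SA = [5, 2, 4, 15, 11, 16, 14, 10, 13, 12, 6, 7, 8, 3, 1, 9, 0]
[i] adj suffixes → lcp
  [1] 5/2 → 1 ('a')
  [2] 2/4 → 0 ('')
  [3] 4/15 → 1 ('b')
  [4] 15/11 → 1 ('b')
  [5] 11/16 → 0 ('')
  [6] 16/14 → 0 ('')
  [7] 14/10 → 2 ('db')
  [8] 10/13 → 1 ('d')
  [9] 13/12 → 2 ('dd')
  [10] 12/6 → 3 ('ddd')
  [11] 6/7 → 2 ('dd')
  [12] 7/8 → 1 ('d')
  [13] 8/3 → 0 ('')
  [14] 3/1 → 0 ('')
  [15] 1/9 → 1 ('f')
  [16] 9/0 → 1 ('f')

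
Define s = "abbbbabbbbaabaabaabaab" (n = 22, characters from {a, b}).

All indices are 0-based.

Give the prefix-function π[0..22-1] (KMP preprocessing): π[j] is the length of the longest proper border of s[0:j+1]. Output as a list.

π[0] = 0
j=1 s[j]='b': π[1]=0 (border '')
j=2 s[j]='b': π[2]=0 (border '')
j=3 s[j]='b': π[3]=0 (border '')
j=4 s[j]='b': π[4]=0 (border '')
j=5 s[j]='a': π[5]=1 (border 'a')
j=6 s[j]='b': π[6]=2 (border 'ab')
j=7 s[j]='b': π[7]=3 (border 'abb')
j=8 s[j]='b': π[8]=4 (border 'abbb')
j=9 s[j]='b': π[9]=5 (border 'abbbb')
j=10 s[j]='a': π[10]=6 (border 'abbbba')
j=11 s[j]='a': k: 6→1→0; π[11]=1 (border 'a')
j=12 s[j]='b': π[12]=2 (border 'ab')
j=13 s[j]='a': k: 2→0; π[13]=1 (border 'a')
j=14 s[j]='a': k: 1→0; π[14]=1 (border 'a')
j=15 s[j]='b': π[15]=2 (border 'ab')
j=16 s[j]='a': k: 2→0; π[16]=1 (border 'a')
j=17 s[j]='a': k: 1→0; π[17]=1 (border 'a')
j=18 s[j]='b': π[18]=2 (border 'ab')
j=19 s[j]='a': k: 2→0; π[19]=1 (border 'a')
j=20 s[j]='a': k: 1→0; π[20]=1 (border 'a')
j=21 s[j]='b': π[21]=2 (border 'ab')

[0, 0, 0, 0, 0, 1, 2, 3, 4, 5, 6, 1, 2, 1, 1, 2, 1, 1, 2, 1, 1, 2]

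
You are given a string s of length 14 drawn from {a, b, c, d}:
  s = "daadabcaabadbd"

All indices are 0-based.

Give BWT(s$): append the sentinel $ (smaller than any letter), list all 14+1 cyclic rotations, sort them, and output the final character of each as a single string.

rank  rotation         last
    0  $daadabcaabadbd  d
    1  aabadbd$daadabc  c
    2  aadabcaabadbd$d  d
    3  abadbd$daadabca  a
    4  abcaabadbd$daad  d
    5  adabcaabadbd$da  a
    6  adbd$daadabcaab  b
    7  badbd$daadabcaa  a
    8  bcaabadbd$daada  a
    9  bd$daadabcaabad  d
   10  caabadbd$daadab  b
   11  d$daadabcaabadb  b
   12  daadabcaabadbd$  $
   13  dabcaabadbd$daa  a
   14  dbd$daadabcaaba  a

dcdadabaadbb$aa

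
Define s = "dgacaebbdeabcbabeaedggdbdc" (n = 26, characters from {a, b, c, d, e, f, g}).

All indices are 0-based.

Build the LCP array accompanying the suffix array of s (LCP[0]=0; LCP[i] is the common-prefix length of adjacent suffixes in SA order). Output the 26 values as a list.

[0, 2, 1, 1, 2, 0, 1, 1, 1, 2, 1, 0, 1, 1, 0, 1, 1, 1, 2, 0, 2, 1, 1, 0, 1, 1]

rank | idx | suffix
   0 |  10 | abcbabeaedggdbdc
   1 |  14 | abeaedggdbdc
   2 |   2 | acaebbdeabcbabeaedggdbdc
   3 |   4 | aebbdeabcbabeaedggdbdc
   4 |  17 | aedggdbdc
   5 |  13 | babeaedggdbdc
   6 |   6 | bbdeabcbabeaedggdbdc
   7 |  11 | bcbabeaedggdbdc
   8 |  23 | bdc
   9 |   7 | bdeabcbabeaedggdbdc
  10 |  15 | beaedggdbdc
  11 |  25 | c
  12 |   3 | caebbdeabcbabeaedggdbdc
  13 |  12 | cbabeaedggdbdc
  14 |  22 | dbdc
  15 |  24 | dc
  16 |   8 | deabcbabeaedggdbdc
  17 |   0 | dgacaebbdeabcbabeaedggdbdc
  18 |  19 | dggdbdc
  19 |   9 | eabcbabeaedggdbdc
  20 |  16 | eaedggdbdc
  21 |   5 | ebbdeabcbabeaedggdbdc
  22 |  18 | edggdbdc
  23 |   1 | gacaebbdeabcbabeaedggdbdc
  24 |  21 | gdbdc
  25 |  20 | ggdbdc

SA = [10, 14, 2, 4, 17, 13, 6, 11, 23, 7, 15, 25, 3, 12, 22, 24, 8, 0, 19, 9, 16, 5, 18, 1, 21, 20]
[i] adj suffixes → lcp
  [1] 10/14 → 2 ('ab')
  [2] 14/2 → 1 ('a')
  [3] 2/4 → 1 ('a')
  [4] 4/17 → 2 ('ae')
  [5] 17/13 → 0 ('')
  [6] 13/6 → 1 ('b')
  [7] 6/11 → 1 ('b')
  [8] 11/23 → 1 ('b')
  [9] 23/7 → 2 ('bd')
  [10] 7/15 → 1 ('b')
  [11] 15/25 → 0 ('')
  [12] 25/3 → 1 ('c')
  [13] 3/12 → 1 ('c')
  [14] 12/22 → 0 ('')
  [15] 22/24 → 1 ('d')
  [16] 24/8 → 1 ('d')
  [17] 8/0 → 1 ('d')
  [18] 0/19 → 2 ('dg')
  [19] 19/9 → 0 ('')
  [20] 9/16 → 2 ('ea')
  [21] 16/5 → 1 ('e')
  [22] 5/18 → 1 ('e')
  [23] 18/1 → 0 ('')
  [24] 1/21 → 1 ('g')
  [25] 21/20 → 1 ('g')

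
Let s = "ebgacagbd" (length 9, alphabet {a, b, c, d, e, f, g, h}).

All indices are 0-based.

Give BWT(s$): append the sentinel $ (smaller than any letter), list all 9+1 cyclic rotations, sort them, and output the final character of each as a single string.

rank  rotation    last
    0  $ebgacagbd  d
    1  acagbd$ebg  g
    2  agbd$ebgac  c
    3  bd$ebgacag  g
    4  bgacagbd$e  e
    5  cagbd$ebga  a
    6  d$ebgacagb  b
    7  ebgacagbd$  $
    8  gacagbd$eb  b
    9  gbd$ebgaca  a

dgcgeab$ba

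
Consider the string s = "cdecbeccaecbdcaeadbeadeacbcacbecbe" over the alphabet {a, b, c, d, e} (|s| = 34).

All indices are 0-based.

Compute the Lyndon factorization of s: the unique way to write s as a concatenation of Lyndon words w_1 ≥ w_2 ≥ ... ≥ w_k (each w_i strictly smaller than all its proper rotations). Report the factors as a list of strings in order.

emit factor 1: 'cde' (i=0, period=3)
emit factor 2: 'c' (i=3, period=1)
emit factor 3: 'becc' (i=4, period=4)
emit factor 4: 'aecbdc' (i=8, period=6)
emit factor 5: 'ae' (i=14, period=2)
emit factor 6: 'adbeade' (i=16, period=7)
emit factor 7: 'acbcacbecbe' (i=23, period=11)

["cde", "c", "becc", "aecbdc", "ae", "adbeade", "acbcacbecbe"]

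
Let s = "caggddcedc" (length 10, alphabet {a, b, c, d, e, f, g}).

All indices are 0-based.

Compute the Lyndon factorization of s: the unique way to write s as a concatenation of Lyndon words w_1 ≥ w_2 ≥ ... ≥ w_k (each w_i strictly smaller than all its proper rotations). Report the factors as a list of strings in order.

emit factor 1: 'c' (i=0, period=1)
emit factor 2: 'aggddcedc' (i=1, period=9)

["c", "aggddcedc"]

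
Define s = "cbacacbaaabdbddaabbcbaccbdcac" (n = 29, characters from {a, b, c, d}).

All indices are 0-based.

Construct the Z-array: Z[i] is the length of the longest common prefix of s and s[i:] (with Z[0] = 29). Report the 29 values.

[29, 0, 0, 1, 0, 3, 0, 0, 0, 0, 0, 0, 0, 0, 0, 0, 0, 0, 0, 4, 0, 0, 1, 2, 0, 0, 1, 0, 1]

Z[0]=29
i=1: i≥r, start 0; Z[1]=0
i=2: i≥r, start 0; Z[2]=0
i=3: i≥r, start 0; Z[3]=1 extend→box=[3,4)
i=4: i≥r, start 0; Z[4]=0
i=5: i≥r, start 0; Z[5]=3 extend→box=[5,8)
i=6: min(r-i=2, Z[1]=0)=0; Z[6]=0
i=7: min(r-i=1, Z[2]=0)=0; Z[7]=0
i=8: i≥r, start 0; Z[8]=0
i=9: i≥r, start 0; Z[9]=0
i=10: i≥r, start 0; Z[10]=0
i=11: i≥r, start 0; Z[11]=0
i=12: i≥r, start 0; Z[12]=0
i=13: i≥r, start 0; Z[13]=0
i=14: i≥r, start 0; Z[14]=0
i=15: i≥r, start 0; Z[15]=0
i=16: i≥r, start 0; Z[16]=0
i=17: i≥r, start 0; Z[17]=0
i=18: i≥r, start 0; Z[18]=0
i=19: i≥r, start 0; Z[19]=4 extend→box=[19,23)
i=20: min(r-i=3, Z[1]=0)=0; Z[20]=0
i=21: min(r-i=2, Z[2]=0)=0; Z[21]=0
i=22: min(r-i=1, Z[3]=1)=1; Z[22]=1
i=23: i≥r, start 0; Z[23]=2 extend→box=[23,25)
i=24: min(r-i=1, Z[1]=0)=0; Z[24]=0
i=25: i≥r, start 0; Z[25]=0
i=26: i≥r, start 0; Z[26]=1 extend→box=[26,27)
i=27: i≥r, start 0; Z[27]=0
i=28: i≥r, start 0; Z[28]=1 extend→box=[28,29)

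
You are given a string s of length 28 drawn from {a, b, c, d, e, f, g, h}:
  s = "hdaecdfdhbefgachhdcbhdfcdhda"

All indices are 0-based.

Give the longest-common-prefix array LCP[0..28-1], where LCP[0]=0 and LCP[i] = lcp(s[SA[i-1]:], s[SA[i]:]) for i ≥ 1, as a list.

rank→(start, suffix):
  0 → (27, 'a')
  1 → (13, 'achhdcbhdfcdhda')
  2 → (2, 'aecdfdhbefgachhdcbhdfcdhda')
  3 → (9, 'befgachhdcbhdfcdhda')
  4 → (19, 'bhdfcdhda')
  5 → (18, 'cbhdfcdhda')
  6 → (4, 'cdfdhbefgachhdcbhdfcdhda')
  7 → (23, 'cdhda')
  8 → (14, 'chhdcbhdfcdhda')
  9 → (26, 'da')
  10 → (1, 'daecdfdhbefgachhdcbhdfcdhda')
  11 → (17, 'dcbhdfcdhda')
  12 → (21, 'dfcdhda')
  13 → (5, 'dfdhbefgachhdcbhdfcdhda')
  14 → (7, 'dhbefgachhdcbhdfcdhda')
  15 → (24, 'dhda')
  16 → (3, 'ecdfdhbefgachhdcbhdfcdhda')
  17 → (10, 'efgachhdcbhdfcdhda')
  18 → (22, 'fcdhda')
  19 → (6, 'fdhbefgachhdcbhdfcdhda')
  20 → (11, 'fgachhdcbhdfcdhda')
  21 → (12, 'gachhdcbhdfcdhda')
  22 → (8, 'hbefgachhdcbhdfcdhda')
  23 → (25, 'hda')
  24 → (0, 'hdaecdfdhbefgachhdcbhdfcdhda')
  25 → (16, 'hdcbhdfcdhda')
  26 → (20, 'hdfcdhda')
  27 → (15, 'hhdcbhdfcdhda')

SA = [27, 13, 2, 9, 19, 18, 4, 23, 14, 26, 1, 17, 21, 5, 7, 24, 3, 10, 22, 6, 11, 12, 8, 25, 0, 16, 20, 15]
i: (SA[i-1],SA[i]) lcp shared
  1: (27,13) 1 'a'
  2: (13,2) 1 'a'
  3: (2,9) 0 ''
  4: (9,19) 1 'b'
  5: (19,18) 0 ''
  6: (18,4) 1 'c'
  7: (4,23) 2 'cd'
  8: (23,14) 1 'c'
  9: (14,26) 0 ''
  10: (26,1) 2 'da'
  11: (1,17) 1 'd'
  12: (17,21) 1 'd'
  13: (21,5) 2 'df'
  14: (5,7) 1 'd'
  15: (7,24) 2 'dh'
  16: (24,3) 0 ''
  17: (3,10) 1 'e'
  18: (10,22) 0 ''
  19: (22,6) 1 'f'
  20: (6,11) 1 'f'
  21: (11,12) 0 ''
  22: (12,8) 0 ''
  23: (8,25) 1 'h'
  24: (25,0) 3 'hda'
  25: (0,16) 2 'hd'
  26: (16,20) 2 'hd'
  27: (20,15) 1 'h'

[0, 1, 1, 0, 1, 0, 1, 2, 1, 0, 2, 1, 1, 2, 1, 2, 0, 1, 0, 1, 1, 0, 0, 1, 3, 2, 2, 1]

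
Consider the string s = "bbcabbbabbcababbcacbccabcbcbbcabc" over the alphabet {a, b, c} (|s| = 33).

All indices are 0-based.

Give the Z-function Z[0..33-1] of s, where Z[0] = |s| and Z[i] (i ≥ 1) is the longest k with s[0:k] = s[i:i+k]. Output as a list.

[33, 1, 0, 0, 2, 2, 1, 0, 5, 1, 0, 0, 1, 0, 4, 1, 0, 0, 0, 1, 0, 0, 0, 1, 0, 1, 0, 5, 1, 0, 0, 1, 0]

Z[0]=33
i=1: outside box; Z[1]=1 extend→box=[1,2)
i=2: outside box; Z[2]=0
i=3: outside box; Z[3]=0
i=4: outside box; Z[4]=2 extend→box=[4,6)
i=5: min(r-i=1, Z[1]=1)=1; Z[5]=2 extend→box=[5,7)
i=6: min(r-i=1, Z[1]=1)=1; Z[6]=1
i=7: outside box; Z[7]=0
i=8: outside box; Z[8]=5 extend→box=[8,13)
i=9: min(r-i=4, Z[1]=1)=1; Z[9]=1
i=10: min(r-i=3, Z[2]=0)=0; Z[10]=0
i=11: min(r-i=2, Z[3]=0)=0; Z[11]=0
i=12: min(r-i=1, Z[4]=2)=1; Z[12]=1
i=13: outside box; Z[13]=0
i=14: outside box; Z[14]=4 extend→box=[14,18)
i=15: min(r-i=3, Z[1]=1)=1; Z[15]=1
i=16: min(r-i=2, Z[2]=0)=0; Z[16]=0
i=17: min(r-i=1, Z[3]=0)=0; Z[17]=0
i=18: outside box; Z[18]=0
i=19: outside box; Z[19]=1 extend→box=[19,20)
i=20: outside box; Z[20]=0
i=21: outside box; Z[21]=0
i=22: outside box; Z[22]=0
i=23: outside box; Z[23]=1 extend→box=[23,24)
i=24: outside box; Z[24]=0
i=25: outside box; Z[25]=1 extend→box=[25,26)
i=26: outside box; Z[26]=0
i=27: outside box; Z[27]=5 extend→box=[27,32)
i=28: min(r-i=4, Z[1]=1)=1; Z[28]=1
i=29: min(r-i=3, Z[2]=0)=0; Z[29]=0
i=30: min(r-i=2, Z[3]=0)=0; Z[30]=0
i=31: min(r-i=1, Z[4]=2)=1; Z[31]=1
i=32: outside box; Z[32]=0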